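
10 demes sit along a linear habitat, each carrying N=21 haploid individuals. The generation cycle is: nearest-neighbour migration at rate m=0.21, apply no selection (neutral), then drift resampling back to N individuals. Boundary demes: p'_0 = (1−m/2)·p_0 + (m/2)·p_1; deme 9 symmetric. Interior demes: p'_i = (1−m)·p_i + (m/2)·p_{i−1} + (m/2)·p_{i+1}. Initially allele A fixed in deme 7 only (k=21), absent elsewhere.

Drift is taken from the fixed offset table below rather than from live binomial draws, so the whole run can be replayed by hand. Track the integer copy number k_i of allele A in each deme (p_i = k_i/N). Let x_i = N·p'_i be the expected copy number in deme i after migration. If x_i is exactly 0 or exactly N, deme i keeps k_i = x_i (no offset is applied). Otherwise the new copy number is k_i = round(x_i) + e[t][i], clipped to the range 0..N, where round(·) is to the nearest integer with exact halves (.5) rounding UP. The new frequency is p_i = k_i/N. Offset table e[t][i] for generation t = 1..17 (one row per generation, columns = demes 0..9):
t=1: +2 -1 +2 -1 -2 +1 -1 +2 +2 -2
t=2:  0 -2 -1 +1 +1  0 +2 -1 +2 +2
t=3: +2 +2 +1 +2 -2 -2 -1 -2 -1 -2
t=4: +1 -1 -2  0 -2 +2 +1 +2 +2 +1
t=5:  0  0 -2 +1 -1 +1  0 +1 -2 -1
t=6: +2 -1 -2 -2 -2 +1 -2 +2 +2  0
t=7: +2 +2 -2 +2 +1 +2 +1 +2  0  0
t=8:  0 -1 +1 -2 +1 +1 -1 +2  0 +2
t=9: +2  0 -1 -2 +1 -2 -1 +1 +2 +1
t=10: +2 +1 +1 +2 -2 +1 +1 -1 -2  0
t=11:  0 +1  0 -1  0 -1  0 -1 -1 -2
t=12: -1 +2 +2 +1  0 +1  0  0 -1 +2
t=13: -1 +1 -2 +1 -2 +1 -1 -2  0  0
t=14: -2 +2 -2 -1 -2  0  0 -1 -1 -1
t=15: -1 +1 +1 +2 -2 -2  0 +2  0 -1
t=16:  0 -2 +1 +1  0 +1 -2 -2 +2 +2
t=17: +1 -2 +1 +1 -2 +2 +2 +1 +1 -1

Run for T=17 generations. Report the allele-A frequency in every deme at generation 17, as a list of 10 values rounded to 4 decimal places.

t=0: k=[0 0 0 0 0 0 0 21 0 0]
t=1: x=[0.0000 0.0000 0.0000 0.0000 0.0000 0.0000 2.2050 16.5900 2.2050 0.0000] k=[0 0 0 0 0 0 1 19 4 0]
t=2: x=[0.0000 0.0000 0.0000 0.0000 0.0000 0.1050 2.7850 15.5350 5.1550 0.4200] k=[0 0 0 0 0 0 5 15 7 2]
t=3: x=[0.0000 0.0000 0.0000 0.0000 0.0000 0.5250 5.5250 13.1100 7.3150 2.5250] k=[0 0 0 0 0 0 5 11 6 1]
t=4: x=[0.0000 0.0000 0.0000 0.0000 0.0000 0.5250 5.1050 9.8450 6.0000 1.5250] k=[0 0 0 0 0 3 6 12 8 3]
t=5: x=[0.0000 0.0000 0.0000 0.0000 0.3150 3.0000 6.3150 10.9500 7.8950 3.5250] k=[0 0 0 0 0 4 6 12 6 3]
t=6: x=[0.0000 0.0000 0.0000 0.0000 0.4200 3.7900 6.4200 10.7400 6.3150 3.3150] k=[0 0 0 0 0 5 4 13 8 3]
t=7: x=[0.0000 0.0000 0.0000 0.0000 0.5250 4.3700 5.0500 11.5300 8.0000 3.5250] k=[0 0 0 0 2 6 6 14 8 4]
t=8: x=[0.0000 0.0000 0.0000 0.2100 2.2100 5.5800 6.8400 12.5300 8.2100 4.4200] k=[0 0 0 0 3 7 6 15 8 6]
t=9: x=[0.0000 0.0000 0.0000 0.3150 3.1050 6.4750 7.0500 13.3200 8.5250 6.2100] k=[0 0 0 0 4 4 6 14 11 7]
t=10: x=[0.0000 0.0000 0.0000 0.4200 3.5800 4.2100 6.6300 12.8450 10.8950 7.4200] k=[0 0 0 2 2 5 8 12 9 7]
t=11: x=[0.0000 0.0000 0.2100 1.7900 2.3150 5.0000 8.1050 11.2650 9.1050 7.2100] k=[0 0 0 1 2 4 8 10 8 5]
t=12: x=[0.0000 0.0000 0.1050 1.0000 2.1050 4.2100 7.7900 9.5800 7.8950 5.3150] k=[0 0 2 2 2 5 8 10 7 7]
t=13: x=[0.0000 0.2100 1.7900 2.0000 2.3150 5.0000 7.8950 9.4750 7.3150 7.0000] k=[0 1 0 3 0 6 7 7 7 7]
t=14: x=[0.1050 0.7900 0.4200 2.3700 0.9450 5.4750 6.8950 7.0000 7.0000 7.0000] k=[0 3 0 1 0 5 7 6 6 6]
t=15: x=[0.3150 2.3700 0.4200 0.7900 0.6300 4.6850 6.6850 6.1050 6.0000 6.0000] k=[0 3 1 3 0 3 7 8 6 5]
t=16: x=[0.3150 2.4750 1.4200 2.4750 0.6300 3.1050 6.6850 7.6850 6.1050 5.1050] k=[0 0 2 3 1 4 5 6 8 7]
t=17: x=[0.0000 0.2100 1.8950 2.6850 1.5250 3.7900 5.0000 6.1050 7.6850 7.1050] k=[0 0 3 4 0 6 7 7 9 6]

[0.0000, 0.0000, 0.1429, 0.1905, 0.0000, 0.2857, 0.3333, 0.3333, 0.4286, 0.2857]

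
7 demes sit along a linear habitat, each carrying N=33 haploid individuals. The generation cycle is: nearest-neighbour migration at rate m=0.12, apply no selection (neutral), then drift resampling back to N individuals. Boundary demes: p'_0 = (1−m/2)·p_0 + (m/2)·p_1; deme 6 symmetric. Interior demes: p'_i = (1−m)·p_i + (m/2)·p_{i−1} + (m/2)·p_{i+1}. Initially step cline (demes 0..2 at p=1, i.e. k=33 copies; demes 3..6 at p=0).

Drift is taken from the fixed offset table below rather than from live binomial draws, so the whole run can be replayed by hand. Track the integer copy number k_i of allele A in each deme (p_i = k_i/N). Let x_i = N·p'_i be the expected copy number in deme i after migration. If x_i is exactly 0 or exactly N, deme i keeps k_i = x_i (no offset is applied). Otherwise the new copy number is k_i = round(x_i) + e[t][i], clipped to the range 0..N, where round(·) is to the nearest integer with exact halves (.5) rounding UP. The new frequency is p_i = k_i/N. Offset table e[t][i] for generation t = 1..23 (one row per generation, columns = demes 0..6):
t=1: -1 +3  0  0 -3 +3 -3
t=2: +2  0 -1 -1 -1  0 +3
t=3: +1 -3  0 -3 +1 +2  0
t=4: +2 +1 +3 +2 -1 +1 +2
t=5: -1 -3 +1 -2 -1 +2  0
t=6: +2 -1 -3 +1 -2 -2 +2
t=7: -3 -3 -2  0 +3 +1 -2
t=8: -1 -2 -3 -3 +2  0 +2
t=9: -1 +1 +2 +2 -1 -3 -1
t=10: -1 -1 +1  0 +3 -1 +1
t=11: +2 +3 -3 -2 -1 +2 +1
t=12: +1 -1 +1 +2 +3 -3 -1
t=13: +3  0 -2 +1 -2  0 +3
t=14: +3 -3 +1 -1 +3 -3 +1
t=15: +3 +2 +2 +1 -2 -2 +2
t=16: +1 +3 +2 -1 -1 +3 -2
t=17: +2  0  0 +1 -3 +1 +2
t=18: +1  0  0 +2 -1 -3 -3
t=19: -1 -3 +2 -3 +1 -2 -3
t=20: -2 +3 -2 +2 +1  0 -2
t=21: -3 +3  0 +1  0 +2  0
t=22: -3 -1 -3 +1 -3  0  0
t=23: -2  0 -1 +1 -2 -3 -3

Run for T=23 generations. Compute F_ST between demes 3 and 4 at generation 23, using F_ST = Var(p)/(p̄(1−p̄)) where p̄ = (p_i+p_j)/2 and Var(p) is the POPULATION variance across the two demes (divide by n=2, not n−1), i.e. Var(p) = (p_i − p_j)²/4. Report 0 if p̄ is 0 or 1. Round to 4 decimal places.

t=0: k=[33 33 33 0 0 0 0]
t=1: x=[33.0000 33.0000 31.0200 1.9800 0.0000 0.0000 0.0000] k=[33 33 31 2 0 0 0]
t=2: x=[33.0000 32.8800 29.3800 3.6200 0.1200 0.0000 0.0000] k=[33 33 28 3 0 0 0]
t=3: x=[33.0000 32.7000 26.8000 4.3200 0.1800 0.0000 0.0000] k=[33 30 27 1 1 0 0]
t=4: x=[32.8200 30.0000 25.6200 2.5600 0.9400 0.0600 0.0000] k=[33 31 29 5 0 1 0]
t=5: x=[32.8800 31.0000 27.6800 6.1400 0.3600 0.8800 0.0600] k=[32 28 29 4 0 3 0]
t=6: x=[31.7600 28.3000 27.4400 5.2600 0.4200 2.6400 0.1800] k=[33 27 24 6 0 1 2]
t=7: x=[32.6400 27.1800 23.1000 6.7200 0.4200 1.0000 1.9400] k=[30 24 21 7 3 2 0]
t=8: x=[29.6400 24.1800 20.3400 7.6000 3.1800 1.9400 0.1200] k=[29 22 17 5 5 2 2]
t=9: x=[28.5800 22.1200 16.5800 5.7200 4.8200 2.1800 2.0000] k=[28 23 19 8 4 0 1]
t=10: x=[27.7000 23.0600 18.5800 8.4200 4.0000 0.3000 0.9400] k=[27 22 20 8 7 0 2]
t=11: x=[26.7000 22.1800 19.4000 8.6600 6.6400 0.5400 1.8800] k=[29 25 16 7 6 3 3]
t=12: x=[28.7600 24.7000 16.0000 7.4800 5.8800 3.1800 3.0000] k=[30 24 17 9 9 0 2]
t=13: x=[29.6400 23.9400 16.9400 9.4800 8.4600 0.6600 1.8800] k=[33 24 15 10 6 1 5]
t=14: x=[32.4600 24.0000 15.2400 10.0600 5.9400 1.5400 4.7600] k=[33 21 16 9 9 0 6]
t=15: x=[32.2800 21.4200 15.8800 9.4200 8.4600 0.9000 5.6400] k=[33 23 18 10 6 0 8]
t=16: x=[32.4000 23.3000 17.8200 10.2400 5.8800 0.8400 7.5200] k=[33 26 20 9 5 4 6]
t=17: x=[32.5800 26.0600 19.7000 9.4200 5.1800 4.1800 5.8800] k=[33 26 20 10 2 5 8]
t=18: x=[32.5800 26.0600 19.7600 10.1200 2.6600 5.0000 7.8200] k=[33 26 20 12 2 2 5]
t=19: x=[32.5800 26.0600 19.8800 11.8800 2.6000 2.1800 4.8200] k=[32 23 22 9 4 0 2]
t=20: x=[31.4600 23.4800 21.2800 9.4800 4.0600 0.3600 1.8800] k=[29 26 19 11 5 0 0]
t=21: x=[28.8200 25.7600 18.9400 11.1200 5.0600 0.3000 0.0000] k=[26 29 19 12 5 2 0]
t=22: x=[26.1800 28.2200 19.1800 12.0000 5.2400 2.0600 0.1200] k=[23 27 16 13 2 2 0]
t=23: x=[23.2400 26.1000 16.4800 12.5200 2.6600 1.8800 0.1200] k=[21 26 15 14 1 0 0]

0.2209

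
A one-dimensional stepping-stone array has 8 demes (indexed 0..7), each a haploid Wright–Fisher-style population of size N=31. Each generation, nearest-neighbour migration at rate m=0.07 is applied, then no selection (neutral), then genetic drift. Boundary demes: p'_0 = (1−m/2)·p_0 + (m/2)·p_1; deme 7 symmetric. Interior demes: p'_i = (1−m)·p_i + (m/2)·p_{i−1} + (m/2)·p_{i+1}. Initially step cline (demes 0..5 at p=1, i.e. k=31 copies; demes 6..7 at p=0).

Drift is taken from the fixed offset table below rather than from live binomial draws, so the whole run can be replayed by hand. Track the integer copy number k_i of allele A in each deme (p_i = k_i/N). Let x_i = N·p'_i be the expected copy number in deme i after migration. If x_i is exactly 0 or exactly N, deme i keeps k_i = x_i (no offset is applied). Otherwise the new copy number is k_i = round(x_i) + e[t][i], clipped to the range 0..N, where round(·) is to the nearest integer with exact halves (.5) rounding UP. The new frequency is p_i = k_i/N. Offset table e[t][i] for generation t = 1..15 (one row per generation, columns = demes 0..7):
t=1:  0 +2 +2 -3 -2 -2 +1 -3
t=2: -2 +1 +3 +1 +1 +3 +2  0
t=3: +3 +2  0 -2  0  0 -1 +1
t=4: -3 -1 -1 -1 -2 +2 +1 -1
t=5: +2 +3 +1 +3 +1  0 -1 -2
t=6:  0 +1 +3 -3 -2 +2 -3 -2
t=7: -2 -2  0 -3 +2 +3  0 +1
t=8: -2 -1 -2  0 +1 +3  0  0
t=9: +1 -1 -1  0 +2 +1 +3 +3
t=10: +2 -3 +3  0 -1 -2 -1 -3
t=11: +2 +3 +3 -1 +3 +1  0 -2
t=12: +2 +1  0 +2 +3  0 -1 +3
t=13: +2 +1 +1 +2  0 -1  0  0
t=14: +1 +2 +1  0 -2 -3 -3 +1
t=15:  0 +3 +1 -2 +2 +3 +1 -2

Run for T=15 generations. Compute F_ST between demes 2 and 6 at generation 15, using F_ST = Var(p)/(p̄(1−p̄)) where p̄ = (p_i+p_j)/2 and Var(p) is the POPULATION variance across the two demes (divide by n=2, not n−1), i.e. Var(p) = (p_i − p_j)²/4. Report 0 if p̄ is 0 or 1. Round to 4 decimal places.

0.5897

t=0: k=[31 31 31 31 31 31 0 0]
t=1: x=[31.0000 31.0000 31.0000 31.0000 31.0000 29.9150 1.0850 0.0000] k=[31 31 31 31 31 28 2 0]
t=2: x=[31.0000 31.0000 31.0000 31.0000 30.8950 27.1950 2.8400 0.0700] k=[31 31 31 31 31 30 5 0]
t=3: x=[31.0000 31.0000 31.0000 31.0000 30.9650 29.1600 5.7000 0.1750] k=[31 31 31 31 31 29 5 1]
t=4: x=[31.0000 31.0000 31.0000 31.0000 30.9300 28.2300 5.7000 1.1400] k=[31 31 31 31 29 30 7 0]
t=5: x=[31.0000 31.0000 31.0000 30.9300 29.1050 29.1600 7.5600 0.2450] k=[31 31 31 31 30 29 7 0]
t=6: x=[31.0000 31.0000 31.0000 30.9650 30.0000 28.2650 7.5250 0.2450] k=[31 31 31 28 28 30 5 0]
t=7: x=[31.0000 31.0000 30.8950 28.1050 28.0700 29.0550 5.7000 0.1750] k=[31 31 31 25 30 31 6 1]
t=8: x=[31.0000 31.0000 30.7900 25.3850 29.8600 30.0900 6.7000 1.1750] k=[31 31 29 25 31 31 7 1]
t=9: x=[31.0000 30.9300 28.9300 25.3500 30.7900 30.1600 7.6300 1.2100] k=[31 30 28 25 31 31 11 4]
t=10: x=[30.9650 29.9650 27.9650 25.3150 30.7900 30.3000 11.4550 4.2450] k=[31 27 31 25 30 28 10 1]
t=11: x=[30.8600 27.2800 30.6500 25.3850 29.7550 27.4400 10.3150 1.3150] k=[31 30 31 24 31 28 10 0]
t=12: x=[30.9650 30.0700 30.7200 24.4900 30.6500 27.4750 10.2800 0.3500] k=[31 31 31 26 31 27 9 3]
t=13: x=[31.0000 31.0000 30.8250 26.3500 30.6850 26.5100 9.4200 3.2100] k=[31 31 31 28 31 26 9 3]
t=14: x=[31.0000 31.0000 30.8950 28.2100 30.7200 25.5800 9.3850 3.2100] k=[31 31 31 28 29 23 6 4]
t=15: x=[31.0000 31.0000 30.8950 28.1400 28.7550 22.6150 6.5250 4.0700] k=[31 31 31 26 31 26 8 2]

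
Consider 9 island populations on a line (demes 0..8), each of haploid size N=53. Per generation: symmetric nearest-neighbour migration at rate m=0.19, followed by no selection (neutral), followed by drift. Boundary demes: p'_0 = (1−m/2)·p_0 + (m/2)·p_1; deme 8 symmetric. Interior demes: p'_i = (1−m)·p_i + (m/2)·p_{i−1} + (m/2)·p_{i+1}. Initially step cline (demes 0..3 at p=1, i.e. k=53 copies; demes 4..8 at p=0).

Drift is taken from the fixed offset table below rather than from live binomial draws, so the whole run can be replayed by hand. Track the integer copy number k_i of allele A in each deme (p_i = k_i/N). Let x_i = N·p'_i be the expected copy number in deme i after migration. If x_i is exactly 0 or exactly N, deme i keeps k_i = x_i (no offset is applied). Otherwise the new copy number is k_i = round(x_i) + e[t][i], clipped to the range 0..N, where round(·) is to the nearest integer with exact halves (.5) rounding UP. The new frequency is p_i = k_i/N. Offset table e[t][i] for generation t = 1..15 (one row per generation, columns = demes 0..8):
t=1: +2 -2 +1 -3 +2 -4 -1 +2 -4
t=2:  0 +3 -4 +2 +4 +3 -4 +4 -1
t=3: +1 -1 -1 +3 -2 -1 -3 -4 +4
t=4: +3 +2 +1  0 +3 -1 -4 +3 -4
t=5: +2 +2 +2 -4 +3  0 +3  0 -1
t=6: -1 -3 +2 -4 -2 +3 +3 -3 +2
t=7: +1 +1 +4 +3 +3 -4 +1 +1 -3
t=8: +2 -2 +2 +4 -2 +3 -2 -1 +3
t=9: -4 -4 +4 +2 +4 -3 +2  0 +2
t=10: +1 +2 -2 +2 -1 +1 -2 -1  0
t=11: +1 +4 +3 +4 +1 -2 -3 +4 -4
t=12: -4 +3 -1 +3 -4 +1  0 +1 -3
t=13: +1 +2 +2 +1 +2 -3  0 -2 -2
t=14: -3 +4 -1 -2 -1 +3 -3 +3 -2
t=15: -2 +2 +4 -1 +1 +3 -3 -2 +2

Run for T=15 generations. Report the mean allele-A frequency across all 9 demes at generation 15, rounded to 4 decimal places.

0.5157

t=0: k=[53 53 53 53 0 0 0 0 0]
t=1: x=[53.0000 53.0000 53.0000 47.9650 5.0350 0.0000 0.0000 0.0000 0.0000] k=[53 53 53 45 7 0 0 0 0]
t=2: x=[53.0000 53.0000 52.2400 42.1500 9.9450 0.6650 0.0000 0.0000 0.0000] k=[53 53 48 44 14 4 0 0 0]
t=3: x=[53.0000 52.5250 48.0950 41.5300 15.9000 4.5700 0.3800 0.0000 0.0000] k=[53 52 47 45 14 4 0 0 0]
t=4: x=[52.9050 51.6200 47.2850 42.2450 15.9950 4.5700 0.3800 0.0000 0.0000] k=[53 53 48 42 19 4 0 0 0]
t=5: x=[53.0000 52.5250 47.9050 40.3850 19.7600 5.0450 0.3800 0.0000 0.0000] k=[53 53 50 36 23 5 3 0 0]
t=6: x=[53.0000 52.7150 48.9550 36.0950 22.5250 6.5200 2.9050 0.2850 0.0000] k=[53 50 51 32 21 10 6 0 0]
t=7: x=[52.7150 50.3800 49.1000 32.7600 21.0000 10.6650 5.8100 0.5700 0.0000] k=[53 51 53 36 24 7 7 2 0]
t=8: x=[52.8100 51.3800 51.1950 36.4750 23.5250 8.6150 6.5250 2.2850 0.1900] k=[53 49 53 40 22 12 5 1 3]
t=9: x=[52.6200 49.7600 51.3850 39.5250 22.7600 12.2850 5.2850 1.5700 2.8100] k=[49 46 53 42 27 9 7 2 5]
t=10: x=[48.7150 46.9500 51.2900 41.6200 26.7150 10.5200 6.7150 2.7600 4.7150] k=[50 49 49 44 26 12 5 2 5]
t=11: x=[49.9050 49.0950 48.5250 42.7650 26.3800 12.6650 5.3800 2.5700 4.7150] k=[51 53 52 47 27 11 2 7 1]
t=12: x=[51.1900 52.7150 51.6200 45.5750 27.3800 11.6650 3.3300 5.9550 1.5700] k=[47 53 51 49 23 13 3 7 0]
t=13: x=[47.5700 52.2400 51.0000 46.7200 24.5200 13.0000 4.3300 5.9550 0.6650] k=[49 53 53 48 27 10 4 4 0]
t=14: x=[49.3800 52.6200 52.5250 46.4800 27.3800 11.0450 4.5700 3.6200 0.3800] k=[46 53 52 44 26 14 2 7 0]
t=15: x=[46.6650 52.2400 51.3350 43.0500 26.5700 14.0000 3.6150 5.8600 0.6650] k=[45 53 53 42 28 17 1 4 3]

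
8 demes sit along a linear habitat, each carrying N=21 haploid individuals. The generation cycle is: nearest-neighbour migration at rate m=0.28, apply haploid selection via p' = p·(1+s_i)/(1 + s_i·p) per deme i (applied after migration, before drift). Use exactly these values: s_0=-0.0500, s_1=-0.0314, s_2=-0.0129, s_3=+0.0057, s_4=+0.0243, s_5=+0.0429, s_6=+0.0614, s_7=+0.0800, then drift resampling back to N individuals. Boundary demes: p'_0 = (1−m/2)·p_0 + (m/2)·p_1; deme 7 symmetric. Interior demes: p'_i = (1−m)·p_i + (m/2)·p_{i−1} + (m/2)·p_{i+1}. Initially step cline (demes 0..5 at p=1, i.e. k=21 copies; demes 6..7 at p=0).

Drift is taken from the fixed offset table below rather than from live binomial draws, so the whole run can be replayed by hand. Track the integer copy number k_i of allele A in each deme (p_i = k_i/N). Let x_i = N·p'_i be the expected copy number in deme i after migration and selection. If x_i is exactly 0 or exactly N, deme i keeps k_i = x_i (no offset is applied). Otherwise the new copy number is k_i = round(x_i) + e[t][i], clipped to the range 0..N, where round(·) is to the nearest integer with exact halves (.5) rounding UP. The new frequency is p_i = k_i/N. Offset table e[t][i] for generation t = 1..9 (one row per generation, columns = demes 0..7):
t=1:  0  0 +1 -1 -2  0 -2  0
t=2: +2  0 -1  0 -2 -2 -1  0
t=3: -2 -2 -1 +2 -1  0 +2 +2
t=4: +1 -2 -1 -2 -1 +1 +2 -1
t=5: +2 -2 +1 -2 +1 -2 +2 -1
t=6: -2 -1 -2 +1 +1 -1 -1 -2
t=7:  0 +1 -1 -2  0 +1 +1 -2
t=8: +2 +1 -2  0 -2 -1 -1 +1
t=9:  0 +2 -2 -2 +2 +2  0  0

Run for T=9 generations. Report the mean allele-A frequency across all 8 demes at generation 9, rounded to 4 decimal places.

0.6905

t=0: k=[21 21 21 21 21 21 0 0]
t=1: x=[21.0000 21.0000 21.0000 21.0000 21.0000 18.1646 3.0939 0.0000] k=[21 21 21 21 21 18 1 0]
t=2: x=[21.0000 21.0000 21.0000 21.0000 20.5898 16.1974 3.4067 0.1511] k=[21 21 21 21 19 14 2 0]
t=3: x=[21.0000 21.0000 21.0000 20.7216 18.6309 13.2268 3.5732 0.3021] k=[21 21 21 21 18 13 6 2]
t=4: x=[21.0000 21.0000 21.0000 20.5823 17.7859 12.9297 6.6886 2.7381] k=[21 21 21 19 17 14 9 2]
t=5: x=[21.0000 21.0000 20.7164 19.0103 16.9392 13.9185 9.0253 3.1823] k=[21 21 21 17 18 12 11 2]
t=6: x=[21.0000 21.0000 20.4329 17.7158 17.0969 12.9099 10.1922 3.4776] k=[21 21 18 19 18 12 9 1]
t=7: x=[21.0000 20.5667 18.5319 18.7315 17.3726 12.6323 8.6009 2.2713] k=[21 21 18 17 17 14 10 0]
t=8: x=[21.0000 20.5667 18.2491 17.1579 16.6632 14.0566 9.4688 1.5040] k=[21 21 16 17 15 13 8 3]
t=9: x=[21.0000 20.2781 16.7965 16.5998 15.1024 12.7910 8.2971 3.9405] k=[21 21 15 15 17 15 8 4]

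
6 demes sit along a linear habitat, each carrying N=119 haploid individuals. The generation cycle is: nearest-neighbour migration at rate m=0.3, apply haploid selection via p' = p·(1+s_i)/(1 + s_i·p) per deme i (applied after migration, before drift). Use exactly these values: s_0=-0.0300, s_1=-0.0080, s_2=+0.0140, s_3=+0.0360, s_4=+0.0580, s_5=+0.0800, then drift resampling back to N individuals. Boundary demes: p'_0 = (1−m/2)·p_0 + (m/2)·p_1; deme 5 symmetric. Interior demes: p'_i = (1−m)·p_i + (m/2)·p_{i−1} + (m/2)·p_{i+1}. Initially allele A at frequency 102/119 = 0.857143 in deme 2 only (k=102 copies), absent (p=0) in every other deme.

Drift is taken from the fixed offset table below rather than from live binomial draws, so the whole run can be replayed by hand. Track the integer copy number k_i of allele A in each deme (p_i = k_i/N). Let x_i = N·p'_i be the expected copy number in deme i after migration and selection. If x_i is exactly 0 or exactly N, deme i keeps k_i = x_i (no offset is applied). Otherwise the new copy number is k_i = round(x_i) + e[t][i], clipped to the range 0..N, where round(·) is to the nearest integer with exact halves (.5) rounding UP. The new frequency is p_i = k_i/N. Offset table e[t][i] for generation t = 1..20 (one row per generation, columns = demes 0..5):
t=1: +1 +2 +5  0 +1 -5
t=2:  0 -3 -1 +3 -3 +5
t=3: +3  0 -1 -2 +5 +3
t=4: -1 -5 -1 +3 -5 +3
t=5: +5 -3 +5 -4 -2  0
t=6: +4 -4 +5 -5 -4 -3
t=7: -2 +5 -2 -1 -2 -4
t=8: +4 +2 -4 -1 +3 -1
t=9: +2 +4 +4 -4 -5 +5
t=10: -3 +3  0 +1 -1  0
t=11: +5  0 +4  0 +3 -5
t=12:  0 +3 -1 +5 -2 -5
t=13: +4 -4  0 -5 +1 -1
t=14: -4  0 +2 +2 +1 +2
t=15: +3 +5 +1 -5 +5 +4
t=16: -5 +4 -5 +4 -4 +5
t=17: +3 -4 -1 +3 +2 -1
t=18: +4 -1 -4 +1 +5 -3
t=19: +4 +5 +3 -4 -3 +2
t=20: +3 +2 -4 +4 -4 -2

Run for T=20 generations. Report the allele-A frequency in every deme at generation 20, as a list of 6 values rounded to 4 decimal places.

[0.2941, 0.2689, 0.1849, 0.2269, 0.1681, 0.1765]

t=0: k=[0 0 102 0 0 0]
t=1: x=[0.0000 15.1932 71.7965 15.7778 0.0000 0.0000] k=[0 17 77 16 0 0]
t=2: x=[2.4751 23.2991 59.2636 23.4079 2.5362 0.0000] k=[2 20 58 26 0 0]
t=3: x=[4.5644 22.8513 47.8973 27.6434 4.1184 0.0000] k=[8 23 47 26 9 0]
t=4: x=[9.9683 24.1948 40.6211 27.3376 10.7382 1.4567] k=[9 19 40 30 6 4]
t=5: x=[10.2120 20.5133 35.6964 28.6625 9.7950 4.6306] k=[15 18 41 25 8 5]
t=6: x=[15.0451 20.8615 35.4953 25.5525 10.6335 5.8645] k=[19 17 40 21 7 3]
t=7: x=[18.2249 20.6128 34.0369 22.3857 8.9559 3.8786] k=[16 26 32 21 7 0]
t=8: x=[17.0502 25.2399 29.7592 21.1583 8.4836 1.1332] k=[21 27 26 20 11 0]
t=9: x=[21.3609 25.7874 25.5277 20.1347 11.2619 1.7800] k=[23 30 30 16 6 7]
t=10: x=[23.4708 28.7744 28.1980 17.1117 8.0636 7.3641] k=[20 32 28 18 7 7]
t=11: x=[21.2629 29.4217 27.3921 18.3933 9.1133 7.5246] k=[26 29 31 18 12 3]
t=12: x=[25.8287 28.6748 29.0542 19.6227 12.1515 4.6843] k=[26 32 28 25 10 0]
t=13: x=[26.2712 30.3182 28.4499 23.8677 11.3142 1.6184] k=[30 26 28 19 12 1]
t=14: x=[28.7309 26.7331 26.6363 19.8787 11.9946 2.8569] k=[25 27 29 22 13 5]
t=15: x=[24.6985 26.8327 27.9462 22.3346 13.8241 6.6682] k=[28 32 29 17 19 11]
t=16: x=[27.9435 30.7664 27.9462 19.6739 18.3584 13.0688] k=[23 35 23 24 14 18]
t=17: x=[24.2073 31.2147 25.2253 22.9991 16.9012 18.5747] k=[27 27 24 26 19 18]
t=18: x=[26.3695 26.3847 25.0236 25.3484 20.8520 19.3657] k=[30 25 21 26 26 16]
t=19: x=[28.5833 24.9911 22.6035 25.9607 25.6151 18.6802] k=[33 30 26 22 23 21]
t=20: x=[31.8347 29.6707 26.2836 23.4079 23.5985 22.6792] k=[35 32 22 27 20 21]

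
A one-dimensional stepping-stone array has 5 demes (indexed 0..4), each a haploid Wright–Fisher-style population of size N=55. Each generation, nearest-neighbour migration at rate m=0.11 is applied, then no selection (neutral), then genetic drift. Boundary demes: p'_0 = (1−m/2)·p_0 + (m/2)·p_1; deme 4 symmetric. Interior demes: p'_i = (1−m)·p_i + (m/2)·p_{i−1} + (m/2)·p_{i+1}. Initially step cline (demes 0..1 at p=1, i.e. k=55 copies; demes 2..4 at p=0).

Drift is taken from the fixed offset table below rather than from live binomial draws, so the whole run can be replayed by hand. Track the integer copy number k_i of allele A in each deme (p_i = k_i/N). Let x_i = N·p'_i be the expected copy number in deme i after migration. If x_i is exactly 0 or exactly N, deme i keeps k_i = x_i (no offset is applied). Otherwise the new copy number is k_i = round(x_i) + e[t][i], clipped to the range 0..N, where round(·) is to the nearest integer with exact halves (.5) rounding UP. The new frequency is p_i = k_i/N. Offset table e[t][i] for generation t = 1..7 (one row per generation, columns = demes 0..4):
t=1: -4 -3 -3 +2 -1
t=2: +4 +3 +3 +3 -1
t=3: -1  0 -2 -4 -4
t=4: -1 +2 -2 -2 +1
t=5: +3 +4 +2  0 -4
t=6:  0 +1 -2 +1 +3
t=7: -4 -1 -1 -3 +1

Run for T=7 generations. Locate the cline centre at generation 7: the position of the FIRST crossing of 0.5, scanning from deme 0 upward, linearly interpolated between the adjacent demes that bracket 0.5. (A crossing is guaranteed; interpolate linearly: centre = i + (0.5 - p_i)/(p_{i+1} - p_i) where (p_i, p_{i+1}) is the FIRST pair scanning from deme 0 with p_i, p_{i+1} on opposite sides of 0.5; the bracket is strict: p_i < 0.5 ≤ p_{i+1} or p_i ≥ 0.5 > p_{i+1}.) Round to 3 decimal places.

t=0: k=[55 55 0 0 0]
t=1: x=[55.0000 51.9750 3.0250 0.0000 0.0000] k=[55 49 0 0 0]
t=2: x=[54.6700 46.6350 2.6950 0.0000 0.0000] k=[55 50 6 0 0]
t=3: x=[54.7250 47.8550 8.0900 0.3300 0.0000] k=[54 48 6 0 0]
t=4: x=[53.6700 46.0200 7.9800 0.3300 0.0000] k=[53 48 6 0 0]
t=5: x=[52.7250 45.9650 7.9800 0.3300 0.0000] k=[55 50 10 0 0]
t=6: x=[54.7250 48.0750 11.6500 0.5500 0.0000] k=[55 49 10 2 0]
t=7: x=[54.6700 47.1850 11.7050 2.3300 0.1100] k=[51 46 11 0 1]

1.529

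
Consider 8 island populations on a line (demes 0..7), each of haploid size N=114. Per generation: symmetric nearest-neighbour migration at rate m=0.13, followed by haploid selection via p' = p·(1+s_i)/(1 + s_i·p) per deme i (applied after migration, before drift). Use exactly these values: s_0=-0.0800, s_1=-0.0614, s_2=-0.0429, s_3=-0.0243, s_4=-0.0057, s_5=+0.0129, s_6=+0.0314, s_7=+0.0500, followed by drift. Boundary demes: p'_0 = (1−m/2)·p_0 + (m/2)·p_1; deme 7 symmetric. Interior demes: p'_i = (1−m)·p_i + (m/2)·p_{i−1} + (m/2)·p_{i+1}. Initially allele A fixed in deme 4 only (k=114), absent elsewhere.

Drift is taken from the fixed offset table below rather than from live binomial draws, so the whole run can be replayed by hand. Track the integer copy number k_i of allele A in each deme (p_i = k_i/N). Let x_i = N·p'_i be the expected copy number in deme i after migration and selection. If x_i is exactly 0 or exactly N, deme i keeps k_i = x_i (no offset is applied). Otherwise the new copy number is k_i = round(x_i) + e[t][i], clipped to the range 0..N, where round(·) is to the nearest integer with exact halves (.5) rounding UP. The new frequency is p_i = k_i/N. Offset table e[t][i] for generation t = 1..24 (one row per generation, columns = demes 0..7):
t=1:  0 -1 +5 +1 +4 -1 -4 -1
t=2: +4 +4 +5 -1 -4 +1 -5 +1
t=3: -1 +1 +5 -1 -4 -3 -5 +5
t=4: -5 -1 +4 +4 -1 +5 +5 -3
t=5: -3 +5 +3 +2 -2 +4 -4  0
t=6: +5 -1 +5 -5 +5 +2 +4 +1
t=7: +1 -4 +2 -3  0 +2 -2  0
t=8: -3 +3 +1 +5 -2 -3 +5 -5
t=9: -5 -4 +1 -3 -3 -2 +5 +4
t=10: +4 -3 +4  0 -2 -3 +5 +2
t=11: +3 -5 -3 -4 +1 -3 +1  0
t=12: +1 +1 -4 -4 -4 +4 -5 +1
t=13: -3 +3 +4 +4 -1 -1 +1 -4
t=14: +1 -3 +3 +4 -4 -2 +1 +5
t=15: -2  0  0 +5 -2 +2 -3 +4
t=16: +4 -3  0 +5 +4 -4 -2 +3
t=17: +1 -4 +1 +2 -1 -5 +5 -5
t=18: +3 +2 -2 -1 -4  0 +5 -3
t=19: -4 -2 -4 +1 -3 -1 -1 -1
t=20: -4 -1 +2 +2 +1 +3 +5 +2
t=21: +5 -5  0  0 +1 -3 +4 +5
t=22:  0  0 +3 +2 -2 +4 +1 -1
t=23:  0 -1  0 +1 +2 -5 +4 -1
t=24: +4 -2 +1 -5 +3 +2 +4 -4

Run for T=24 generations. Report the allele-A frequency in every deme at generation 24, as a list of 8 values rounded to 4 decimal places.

t=0: k=[0 0 0 0 114 0 0 0]
t=1: x=[0.0000 0.0000 0.0000 7.2414 99.1061 7.4993 0.0000 0.0000] k=[0 0 0 8 103 6 0 0]
t=2: x=[0.0000 0.0000 0.4978 13.3621 90.4132 12.0525 0.4022 0.0000] k=[0 0 5 12 86 13 0 0]
t=3: x=[0.0000 0.3051 4.9194 16.0134 76.3009 17.0853 0.8713 0.0000] k=[0 1 10 15 72 14 0 0]
t=4: x=[0.0598 1.4278 9.3564 18.0039 64.3649 17.0450 0.9383 0.0000] k=[0 0 13 22 63 22 6 0]
t=5: x=[0.0000 0.7935 12.2522 23.6161 57.5071 23.8660 6.8463 0.4094] k=[0 6 15 26 56 28 3 0]
t=6: x=[0.3589 5.8341 14.5638 26.7284 52.0683 28.4679 4.5635 0.2047] k=[5 5 20 22 57 30 9 1]
t=7: x=[4.6162 5.6262 18.4664 23.6802 52.8079 30.6765 10.1267 1.5949] k=[6 2 20 21 53 33 8 2]
t=8: x=[5.3022 3.2254 18.2139 22.5664 49.4599 32.9746 9.5008 2.5069] k=[2 6 19 28 47 30 15 0]
t=9: x=[2.0825 6.2027 18.0634 28.1256 44.5048 30.4150 15.4073 1.0233] k=[0 2 19 25 42 28 20 5]
t=10: x=[0.1196 2.7968 17.6218 25.2284 39.8367 28.6641 20.0508 6.2574] k=[4 0 22 25 38 26 25 8]
t=11: x=[3.4499 1.5877 20.0307 25.1643 36.2336 26.9781 24.5503 9.5222] k=[6 0 17 21 37 24 26 10]
t=12: x=[5.1816 1.4043 15.5565 21.3499 34.9763 25.2259 25.4357 11.5361] k=[6 2 12 17 31 29 20 13]
t=13: x=[5.3022 2.7356 11.2235 17.2222 29.8339 28.8201 20.6476 14.0449] k=[2 6 15 21 29 28 22 10]
t=14: x=[2.0825 5.9569 14.2493 20.7098 28.2932 27.9445 22.1567 11.2657] k=[3 3 17 25 24 26 23 16]
t=15: x=[2.7658 3.6777 15.9974 23.9463 24.0862 25.9309 23.3080 17.1539] k=[1 4 16 29 22 28 20 21]
t=16: x=[1.1003 4.3141 15.4693 27.1874 22.7408 27.3556 21.1117 21.7817] k=[5 1 15 32 27 23 19 25]
t=17: x=[4.3754 2.0391 14.6268 30.0228 26.9472 23.2362 20.1579 25.5646] k=[5 0 16 32 26 18 25 21]
t=18: x=[4.3152 1.2821 15.4064 30.0228 25.7559 19.1786 24.8811 22.1168] k=[7 3 13 29 22 19 30 19]
t=19: x=[6.2303 3.6777 12.8805 26.9949 22.1578 20.1215 29.2370 20.5233] k=[2 2 9 28 19 19 28 20]
t=20: x=[1.8426 2.3073 9.3950 25.6872 19.4925 19.7938 27.5355 21.3538] k=[0 1 11 28 20 23 33 23]
t=21: x=[0.0598 1.4890 11.0110 25.8796 20.6183 23.6947 32.4124 24.5776] k=[5 0 11 26 22 21 36 30]
t=22: x=[4.3152 0.9767 10.8228 24.2914 22.0930 22.2688 35.3850 31.4898] k=[4 1 14 26 20 26 36 30]
t=23: x=[3.5100 1.9169 13.4075 24.3555 20.6830 26.5199 35.7138 31.4898] k=[4 1 13 25 23 22 40 30]
t=24: x=[3.5100 1.8557 12.5035 23.6259 22.9600 23.4730 38.9690 31.7556] k=[8 0 14 19 26 25 43 28]

[0.0702, 0.0000, 0.1228, 0.1667, 0.2281, 0.2193, 0.3772, 0.2456]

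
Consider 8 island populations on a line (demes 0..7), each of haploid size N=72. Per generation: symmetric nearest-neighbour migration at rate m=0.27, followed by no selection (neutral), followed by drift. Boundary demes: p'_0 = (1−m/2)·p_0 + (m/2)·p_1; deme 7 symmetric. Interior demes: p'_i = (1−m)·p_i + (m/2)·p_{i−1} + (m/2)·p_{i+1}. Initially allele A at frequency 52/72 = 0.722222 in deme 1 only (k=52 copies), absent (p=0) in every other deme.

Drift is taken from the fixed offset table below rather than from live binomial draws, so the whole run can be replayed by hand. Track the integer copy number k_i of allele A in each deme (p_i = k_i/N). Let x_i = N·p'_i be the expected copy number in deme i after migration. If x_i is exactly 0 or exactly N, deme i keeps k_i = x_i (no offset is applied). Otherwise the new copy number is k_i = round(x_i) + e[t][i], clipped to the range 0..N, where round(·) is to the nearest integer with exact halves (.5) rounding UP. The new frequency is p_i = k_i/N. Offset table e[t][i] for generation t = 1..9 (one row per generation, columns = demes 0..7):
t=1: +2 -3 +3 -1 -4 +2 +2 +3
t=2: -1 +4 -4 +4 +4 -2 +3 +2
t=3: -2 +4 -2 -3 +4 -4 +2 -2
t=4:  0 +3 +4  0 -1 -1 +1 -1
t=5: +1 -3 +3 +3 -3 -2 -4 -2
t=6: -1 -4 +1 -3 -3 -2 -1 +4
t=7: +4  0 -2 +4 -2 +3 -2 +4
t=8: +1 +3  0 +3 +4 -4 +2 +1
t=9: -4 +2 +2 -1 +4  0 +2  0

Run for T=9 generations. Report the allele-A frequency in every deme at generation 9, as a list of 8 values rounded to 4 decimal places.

t=0: k=[0 52 0 0 0 0 0 0]
t=1: x=[7.0200 37.9600 7.0200 0.0000 0.0000 0.0000 0.0000 0.0000] k=[9 35 10 0 0 0 0 0]
t=2: x=[12.5100 28.1150 12.0250 1.3500 0.0000 0.0000 0.0000 0.0000] k=[12 32 8 5 0 0 0 0]
t=3: x=[14.7000 26.0600 10.8350 4.7300 0.6750 0.0000 0.0000 0.0000] k=[13 30 9 2 5 0 0 0]
t=4: x=[15.2950 24.8700 10.8900 3.3500 3.9200 0.6750 0.0000 0.0000] k=[15 28 15 3 3 0 0 0]
t=5: x=[16.7550 24.4900 15.1350 4.6200 2.5950 0.4050 0.0000 0.0000] k=[18 21 18 8 0 0 0 0]
t=6: x=[18.4050 20.1900 17.0550 8.2700 1.0800 0.0000 0.0000 0.0000] k=[17 16 18 5 0 0 0 0]
t=7: x=[16.8650 16.4050 15.9750 6.0800 0.6750 0.0000 0.0000 0.0000] k=[21 16 14 10 0 0 0 0]
t=8: x=[20.3250 16.4050 13.7300 9.1900 1.3500 0.0000 0.0000 0.0000] k=[21 19 14 12 5 0 0 0]
t=9: x=[20.7300 18.5950 14.4050 11.3250 5.2700 0.6750 0.0000 0.0000] k=[17 21 16 10 9 1 0 0]

[0.2361, 0.2917, 0.2222, 0.1389, 0.1250, 0.0139, 0.0000, 0.0000]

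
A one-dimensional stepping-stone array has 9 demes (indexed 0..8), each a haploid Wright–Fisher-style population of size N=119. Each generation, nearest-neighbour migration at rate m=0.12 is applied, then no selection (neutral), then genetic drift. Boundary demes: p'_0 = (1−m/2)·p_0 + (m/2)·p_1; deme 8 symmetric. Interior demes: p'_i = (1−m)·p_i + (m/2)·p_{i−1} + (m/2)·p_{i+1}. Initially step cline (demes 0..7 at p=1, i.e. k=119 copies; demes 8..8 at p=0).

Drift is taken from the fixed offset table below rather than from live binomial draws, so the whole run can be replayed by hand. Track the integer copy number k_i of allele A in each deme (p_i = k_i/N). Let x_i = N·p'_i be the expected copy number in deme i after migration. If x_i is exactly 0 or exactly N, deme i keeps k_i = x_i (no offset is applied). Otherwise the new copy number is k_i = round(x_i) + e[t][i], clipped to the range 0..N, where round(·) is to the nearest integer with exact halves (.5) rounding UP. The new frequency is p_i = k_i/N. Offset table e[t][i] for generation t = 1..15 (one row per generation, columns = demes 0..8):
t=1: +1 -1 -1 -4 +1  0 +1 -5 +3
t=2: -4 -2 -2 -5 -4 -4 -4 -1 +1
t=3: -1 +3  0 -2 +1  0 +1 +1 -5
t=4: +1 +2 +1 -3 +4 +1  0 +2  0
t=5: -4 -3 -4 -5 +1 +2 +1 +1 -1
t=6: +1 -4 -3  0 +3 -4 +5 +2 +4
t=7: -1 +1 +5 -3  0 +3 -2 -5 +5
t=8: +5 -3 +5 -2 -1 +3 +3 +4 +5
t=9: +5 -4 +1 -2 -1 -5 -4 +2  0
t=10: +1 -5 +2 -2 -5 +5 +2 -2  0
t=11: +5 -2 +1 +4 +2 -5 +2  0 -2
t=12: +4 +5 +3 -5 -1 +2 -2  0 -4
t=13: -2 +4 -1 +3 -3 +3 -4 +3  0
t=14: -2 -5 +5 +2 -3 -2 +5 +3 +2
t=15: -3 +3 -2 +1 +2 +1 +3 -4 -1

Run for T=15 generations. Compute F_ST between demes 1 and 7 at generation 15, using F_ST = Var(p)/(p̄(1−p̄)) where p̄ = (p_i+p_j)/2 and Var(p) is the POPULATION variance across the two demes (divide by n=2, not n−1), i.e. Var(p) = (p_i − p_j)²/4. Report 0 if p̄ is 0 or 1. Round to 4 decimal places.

t=0: k=[119 119 119 119 119 119 119 119 0]
t=1: x=[119.0000 119.0000 119.0000 119.0000 119.0000 119.0000 119.0000 111.8600 7.1400] k=[119 119 119 119 119 119 119 107 10]
t=2: x=[119.0000 119.0000 119.0000 119.0000 119.0000 119.0000 118.2800 101.9000 15.8200] k=[119 119 119 119 119 119 114 101 17]
t=3: x=[119.0000 119.0000 119.0000 119.0000 119.0000 118.7000 113.5200 96.7400 22.0400] k=[119 119 119 119 119 119 115 98 17]
t=4: x=[119.0000 119.0000 119.0000 119.0000 119.0000 118.7600 114.2200 94.1600 21.8600] k=[119 119 119 119 119 119 114 96 22]
t=5: x=[119.0000 119.0000 119.0000 119.0000 119.0000 118.7000 113.2200 92.6400 26.4400] k=[119 119 119 119 119 119 114 94 25]
t=6: x=[119.0000 119.0000 119.0000 119.0000 119.0000 118.7000 113.1000 91.0600 29.1400] k=[119 119 119 119 119 115 118 93 33]
t=7: x=[119.0000 119.0000 119.0000 119.0000 118.7600 115.4200 116.3200 90.9000 36.6000] k=[119 119 119 119 119 118 114 86 42]
t=8: x=[119.0000 119.0000 119.0000 119.0000 118.9400 117.8200 112.5600 85.0400 44.6400] k=[119 119 119 119 118 119 116 89 50]
t=9: x=[119.0000 119.0000 119.0000 118.9400 118.1200 118.7600 114.5600 88.2800 52.3400] k=[119 119 119 117 117 114 111 90 52]
t=10: x=[119.0000 119.0000 118.8800 117.1200 116.8200 114.0000 109.9200 88.9800 54.2800] k=[119 119 119 115 112 119 112 87 54]
t=11: x=[119.0000 119.0000 118.7600 115.0600 112.6000 118.1600 110.9200 86.5200 55.9800] k=[119 119 119 119 115 113 113 87 54]
t=12: x=[119.0000 119.0000 119.0000 118.7600 115.1200 113.1200 111.4400 86.5800 55.9800] k=[119 119 119 114 114 115 109 87 52]
t=13: x=[119.0000 119.0000 118.7000 114.3000 114.0600 114.5800 108.0400 86.2200 54.1000] k=[119 119 118 117 111 118 104 89 54]
t=14: x=[119.0000 118.9400 118.0000 116.7000 111.7800 116.7400 103.9400 87.8000 56.1000] k=[119 114 119 119 109 115 109 91 58]
t=15: x=[118.7000 114.6000 118.7000 118.4000 109.9600 114.2800 108.2800 90.1000 59.9800] k=[116 118 117 119 112 115 111 86 59]

0.1476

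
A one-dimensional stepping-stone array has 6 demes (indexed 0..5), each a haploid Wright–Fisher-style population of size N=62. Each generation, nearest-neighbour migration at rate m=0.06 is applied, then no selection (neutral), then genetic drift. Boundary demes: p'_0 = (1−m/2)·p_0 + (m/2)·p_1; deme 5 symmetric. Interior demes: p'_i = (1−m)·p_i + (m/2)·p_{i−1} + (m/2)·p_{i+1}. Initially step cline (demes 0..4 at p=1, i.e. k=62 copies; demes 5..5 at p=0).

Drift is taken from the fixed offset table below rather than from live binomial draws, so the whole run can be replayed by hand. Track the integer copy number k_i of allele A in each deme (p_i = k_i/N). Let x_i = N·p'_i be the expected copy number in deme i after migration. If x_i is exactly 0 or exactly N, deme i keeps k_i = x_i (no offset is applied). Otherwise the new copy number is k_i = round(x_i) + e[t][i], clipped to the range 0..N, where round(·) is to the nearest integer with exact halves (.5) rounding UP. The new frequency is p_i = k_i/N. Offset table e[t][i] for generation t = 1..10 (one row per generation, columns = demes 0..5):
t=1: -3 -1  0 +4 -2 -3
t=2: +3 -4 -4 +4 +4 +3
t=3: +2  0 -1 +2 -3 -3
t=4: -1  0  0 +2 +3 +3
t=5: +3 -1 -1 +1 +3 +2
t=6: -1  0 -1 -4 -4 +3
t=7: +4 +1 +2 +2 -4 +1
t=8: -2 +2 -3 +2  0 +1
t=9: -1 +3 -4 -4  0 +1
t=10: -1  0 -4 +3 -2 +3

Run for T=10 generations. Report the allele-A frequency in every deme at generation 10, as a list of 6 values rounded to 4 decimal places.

[1.0000, 1.0000, 0.8226, 0.9677, 0.7258, 0.4194]

t=0: k=[62 62 62 62 62 0]
t=1: x=[62.0000 62.0000 62.0000 62.0000 60.1400 1.8600] k=[62 62 62 62 58 0]
t=2: x=[62.0000 62.0000 62.0000 61.8800 56.3800 1.7400] k=[62 62 62 62 60 5]
t=3: x=[62.0000 62.0000 62.0000 61.9400 58.4100 6.6500] k=[62 62 62 62 55 4]
t=4: x=[62.0000 62.0000 62.0000 61.7900 53.6800 5.5300] k=[62 62 62 62 57 9]
t=5: x=[62.0000 62.0000 62.0000 61.8500 55.7100 10.4400] k=[62 62 62 62 59 12]
t=6: x=[62.0000 62.0000 62.0000 61.9100 57.6800 13.4100] k=[62 62 62 58 54 16]
t=7: x=[62.0000 62.0000 61.8800 58.0000 52.9800 17.1400] k=[62 62 62 60 49 18]
t=8: x=[62.0000 62.0000 61.9400 59.7300 48.4000 18.9300] k=[62 62 59 62 48 20]
t=9: x=[62.0000 61.9100 59.1800 61.4900 47.5800 20.8400] k=[62 62 55 57 48 22]
t=10: x=[62.0000 61.7900 55.2700 56.6700 47.4900 22.7800] k=[62 62 51 60 45 26]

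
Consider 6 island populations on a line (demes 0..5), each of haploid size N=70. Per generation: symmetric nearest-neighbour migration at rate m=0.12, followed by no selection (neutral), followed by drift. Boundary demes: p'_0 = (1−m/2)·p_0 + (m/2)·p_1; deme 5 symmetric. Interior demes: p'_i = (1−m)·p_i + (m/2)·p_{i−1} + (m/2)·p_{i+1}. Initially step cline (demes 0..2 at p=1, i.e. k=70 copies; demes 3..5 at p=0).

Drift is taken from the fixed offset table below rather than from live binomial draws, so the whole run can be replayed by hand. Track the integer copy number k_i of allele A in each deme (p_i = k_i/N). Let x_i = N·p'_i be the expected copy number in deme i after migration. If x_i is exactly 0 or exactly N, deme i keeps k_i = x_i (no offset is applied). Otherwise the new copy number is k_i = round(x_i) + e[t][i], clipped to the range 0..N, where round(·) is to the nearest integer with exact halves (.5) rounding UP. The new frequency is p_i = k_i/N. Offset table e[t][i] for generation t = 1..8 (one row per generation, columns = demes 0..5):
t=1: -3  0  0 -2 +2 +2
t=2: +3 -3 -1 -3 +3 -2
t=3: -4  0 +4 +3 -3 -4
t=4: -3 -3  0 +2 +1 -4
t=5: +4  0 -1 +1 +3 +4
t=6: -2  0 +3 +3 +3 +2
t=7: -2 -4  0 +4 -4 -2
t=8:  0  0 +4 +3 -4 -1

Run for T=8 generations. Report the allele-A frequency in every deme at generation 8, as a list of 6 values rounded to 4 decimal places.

[0.9000, 0.8571, 0.8286, 0.4286, 0.0429, 0.0429]

t=0: k=[70 70 70 0 0 0]
t=1: x=[70.0000 70.0000 65.8000 4.2000 0.0000 0.0000] k=[70 70 66 2 0 0]
t=2: x=[70.0000 69.7600 62.4000 5.7200 0.1200 0.0000] k=[70 67 61 3 3 0]
t=3: x=[69.8200 66.8200 57.8800 6.4800 2.8200 0.1800] k=[66 67 62 9 0 0]
t=4: x=[66.0600 66.6400 59.1200 11.6400 0.5400 0.0000] k=[63 64 59 14 2 0]
t=5: x=[63.0600 63.6400 56.6000 15.9800 2.6000 0.1200] k=[67 64 56 17 6 4]
t=6: x=[66.8200 63.7000 54.1400 18.6800 6.5400 4.1200] k=[65 64 57 22 10 6]
t=7: x=[64.9400 63.6400 55.3200 23.3800 10.4800 6.2400] k=[63 60 55 27 6 4]
t=8: x=[62.8200 59.8800 53.6200 27.4200 7.1400 4.1200] k=[63 60 58 30 3 3]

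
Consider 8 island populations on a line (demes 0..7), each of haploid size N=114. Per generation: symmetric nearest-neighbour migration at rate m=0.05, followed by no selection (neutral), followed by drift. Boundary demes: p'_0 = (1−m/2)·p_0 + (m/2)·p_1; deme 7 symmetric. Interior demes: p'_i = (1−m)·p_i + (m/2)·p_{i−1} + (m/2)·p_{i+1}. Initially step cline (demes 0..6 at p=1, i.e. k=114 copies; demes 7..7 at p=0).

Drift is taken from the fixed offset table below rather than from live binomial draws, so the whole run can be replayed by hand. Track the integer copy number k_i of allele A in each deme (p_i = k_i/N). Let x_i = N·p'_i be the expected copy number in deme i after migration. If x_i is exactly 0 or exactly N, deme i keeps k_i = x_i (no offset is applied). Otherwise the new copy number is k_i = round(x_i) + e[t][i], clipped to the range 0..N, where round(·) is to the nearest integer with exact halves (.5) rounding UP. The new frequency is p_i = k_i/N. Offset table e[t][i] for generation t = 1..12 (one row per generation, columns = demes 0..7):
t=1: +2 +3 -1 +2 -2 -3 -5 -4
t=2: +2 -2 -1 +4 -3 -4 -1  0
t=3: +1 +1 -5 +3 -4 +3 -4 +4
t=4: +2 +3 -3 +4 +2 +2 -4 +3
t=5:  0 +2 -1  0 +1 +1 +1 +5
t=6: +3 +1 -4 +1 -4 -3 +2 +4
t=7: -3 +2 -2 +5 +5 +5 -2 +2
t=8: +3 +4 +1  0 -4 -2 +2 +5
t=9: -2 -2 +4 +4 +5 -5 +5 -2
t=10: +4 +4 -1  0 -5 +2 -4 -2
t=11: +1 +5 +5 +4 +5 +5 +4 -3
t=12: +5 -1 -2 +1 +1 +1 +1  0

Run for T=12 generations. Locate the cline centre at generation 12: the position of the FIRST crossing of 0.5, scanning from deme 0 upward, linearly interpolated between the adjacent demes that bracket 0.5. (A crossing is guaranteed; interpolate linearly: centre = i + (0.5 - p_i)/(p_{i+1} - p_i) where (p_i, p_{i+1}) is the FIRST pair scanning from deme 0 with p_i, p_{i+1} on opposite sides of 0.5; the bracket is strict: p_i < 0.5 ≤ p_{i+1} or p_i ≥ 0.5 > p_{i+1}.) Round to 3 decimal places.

6.614

t=0: k=[114 114 114 114 114 114 114 0]
t=1: x=[114.0000 114.0000 114.0000 114.0000 114.0000 114.0000 111.1500 2.8500] k=[114 114 114 114 114 114 106 0]
t=2: x=[114.0000 114.0000 114.0000 114.0000 114.0000 113.8000 103.5500 2.6500] k=[114 114 114 114 114 110 103 3]
t=3: x=[114.0000 114.0000 114.0000 114.0000 113.9000 109.9250 100.6750 5.5000] k=[114 114 114 114 110 113 97 10]
t=4: x=[114.0000 114.0000 114.0000 113.9000 110.1750 112.5250 95.2250 12.1750] k=[114 114 114 114 112 114 91 15]
t=5: x=[114.0000 114.0000 114.0000 113.9500 112.1000 113.3750 89.6750 16.9000] k=[114 114 114 114 113 114 91 22]
t=6: x=[114.0000 114.0000 114.0000 113.9750 113.0500 113.4000 89.8500 23.7250] k=[114 114 114 114 109 110 92 28]
t=7: x=[114.0000 114.0000 114.0000 113.8750 109.1500 109.5250 90.8500 29.6000] k=[114 114 114 114 114 114 89 32]
t=8: x=[114.0000 114.0000 114.0000 114.0000 114.0000 113.3750 88.2000 33.4250] k=[114 114 114 114 114 111 90 38]
t=9: x=[114.0000 114.0000 114.0000 114.0000 113.9250 110.5500 89.2250 39.3000] k=[114 114 114 114 114 106 94 37]
t=10: x=[114.0000 114.0000 114.0000 114.0000 113.8000 105.9000 92.8750 38.4250] k=[114 114 114 114 109 108 89 36]
t=11: x=[114.0000 114.0000 114.0000 113.8750 109.1000 107.5500 88.1500 37.3250] k=[114 114 114 114 114 113 92 34]
t=12: x=[114.0000 114.0000 114.0000 114.0000 113.9750 112.5000 91.0750 35.4500] k=[114 114 114 114 114 114 92 35]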